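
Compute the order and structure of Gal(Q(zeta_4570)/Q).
|Gal(Q(zeta_4570)/Q)| = phi(4570) = 1824; group ≅ (Z/4570Z)^* ≅ Z/4Z × Z/456Z

The n-th cyclotomic polynomial Φ_4570(x) is the minimal polynomial of zeta_4570 over Q and has degree phi(4570) = 1824. So Q(zeta_4570) is a degree-1824 Galois extension with Galois group (Z/4570Z)^*. By CRT, (Z/4570Z)^* ≅ (Z/2Z)^* × (Z/5Z)^* × (Z/457Z)^*. Each prime-power unit group is (Z/2Z)^* ≅ trivial group (order 1); (Z/5Z)^* ≅ Z/4Z; (Z/457Z)^* ≅ Z/456Z. Hence Gal(Q(zeta_4570)/Q) ≅ Z/4Z × Z/456Z.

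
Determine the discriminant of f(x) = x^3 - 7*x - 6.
Δ = 400

For a depressed cubic x^3 + p x + q the discriminant is Δ = -4 p^3 - 27 q^2 = -4*(-7)^3 - 27*(-6)^2 = 1372 - 972 = 400.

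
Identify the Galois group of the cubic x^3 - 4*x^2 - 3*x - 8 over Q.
Gal(K/Q) = S_3 (symmetric group of order 6)

Compute the discriminant of x^3 + (-4)*x^2 + (-3)*x + (-8): Δ = -5252. Since Δ is not a rational square, the Galois group is not contained in A_3; it must be the full S_3 (irreducibility of the cubic rules out anything smaller).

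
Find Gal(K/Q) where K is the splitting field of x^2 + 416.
Gal(K/Q) = Z/2Z (cyclic of order 2)

x^2 + 416 is irreducible over Q since -416 is not a rational square. The splitting field Q(sqrt(-416)) has degree 2 over Q, and its unique nontrivial automorphism is sqrt(-416) ↦ -sqrt(-416). Hence Gal(Q(sqrt(-416))/Q) = Z/2Z.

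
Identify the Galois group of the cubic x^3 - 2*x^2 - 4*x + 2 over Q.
Gal(K/Q) = S_3 (symmetric group of order 6)

Compute the discriminant of x^3 + (-2)*x^2 + (-4)*x + (2): Δ = 564. Since Δ is not a rational square, the Galois group is not contained in A_3; it must be the full S_3 (irreducibility of the cubic rules out anything smaller).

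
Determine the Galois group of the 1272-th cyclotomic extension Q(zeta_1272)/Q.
|Gal(Q(zeta_1272)/Q)| = phi(1272) = 416; group ≅ (Z/1272Z)^* ≅ Z/2Z × Z/2Z × Z/2Z × Z/52Z

The n-th cyclotomic polynomial Φ_1272(x) is the minimal polynomial of zeta_1272 over Q and has degree phi(1272) = 416. So Q(zeta_1272) is a degree-416 Galois extension with Galois group (Z/1272Z)^*. By CRT, (Z/1272Z)^* ≅ (Z/8Z)^* × (Z/3Z)^* × (Z/53Z)^*. Each prime-power unit group is (Z/8Z)^* ≅ Z/2Z × Z/2Z; (Z/3Z)^* ≅ Z/2Z; (Z/53Z)^* ≅ Z/52Z. Hence Gal(Q(zeta_1272)/Q) ≅ Z/2Z × Z/2Z × Z/2Z × Z/52Z.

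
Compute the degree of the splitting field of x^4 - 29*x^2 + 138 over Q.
[K:Q] = 4

f factors as (x^2 - 23)(x^2 - 6); the splitting field is K = Q(sqrt(23), sqrt(6)). Since 23, 6, and 138 are all non-squares in Q, the three subfields Q(sqrt(23)), Q(sqrt(6)), Q(sqrt(138)) are distinct degree-2 extensions, so [K:Q] = 4 (Klein four Galois group).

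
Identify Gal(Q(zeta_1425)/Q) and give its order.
|Gal(Q(zeta_1425)/Q)| = phi(1425) = 720; group ≅ (Z/1425Z)^* ≅ Z/2Z × Z/18Z × Z/20Z

The n-th cyclotomic polynomial Φ_1425(x) is the minimal polynomial of zeta_1425 over Q and has degree phi(1425) = 720. So Q(zeta_1425) is a degree-720 Galois extension with Galois group (Z/1425Z)^*. By CRT, (Z/1425Z)^* ≅ (Z/3Z)^* × (Z/25Z)^* × (Z/19Z)^*. Each prime-power unit group is (Z/3Z)^* ≅ Z/2Z; (Z/25Z)^* ≅ Z/20Z; (Z/19Z)^* ≅ Z/18Z. Hence Gal(Q(zeta_1425)/Q) ≅ Z/2Z × Z/18Z × Z/20Z.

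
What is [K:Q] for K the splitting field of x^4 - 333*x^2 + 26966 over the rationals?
[K:Q] = 4

f factors as (x^2 - 194)(x^2 - 139); the splitting field is K = Q(sqrt(194), sqrt(139)). Since 194, 139, and 26966 are all non-squares in Q, the three subfields Q(sqrt(194)), Q(sqrt(139)), Q(sqrt(26966)) are distinct degree-2 extensions, so [K:Q] = 4 (Klein four Galois group).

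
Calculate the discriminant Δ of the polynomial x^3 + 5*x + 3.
Δ = -743

For a depressed cubic x^3 + p x + q the discriminant is Δ = -4 p^3 - 27 q^2 = -4*(5)^3 - 27*(3)^2 = -500 - 243 = -743.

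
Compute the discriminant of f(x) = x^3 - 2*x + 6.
Δ = -940

For x^3 + a x^2 + b x + c the discriminant is Δ = 18 a b c - 4 a^3 c + a^2 b^2 - 4 b^3 - 27 c^2.
Plug a = 0, b = -2, c = 6:
  18*(0)*(-2)*(6) - 4*(0)^3*(6) + (0)^2*(-2)^2 - 4*(-2)^3 - 27*(6)^2
  = 0 + (0) + 0 + (32) + (-972)
  = -940.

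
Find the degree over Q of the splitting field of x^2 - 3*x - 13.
[K:Q] = 2

The discriminant of x^2 + (-3)*x + (-13) is b^2 - 4c = 9 - (-52) = 61. Since 61 is not a perfect square in Q, the polynomial is irreducible over Q. Its two roots generate a degree-2 extension, so [K:Q] = 2.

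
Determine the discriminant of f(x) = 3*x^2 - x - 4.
Δ = 49

For a quadratic a x^2 + b x + c the discriminant is Δ = b^2 - 4ac = (-1)^2 - 4*(3)*(-4) = 1 - (-48) = 49.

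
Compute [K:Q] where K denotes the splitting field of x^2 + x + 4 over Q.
[K:Q] = 2

The discriminant of x^2 + (1)*x + (4) is b^2 - 4c = 1 - (16) = -15. Since -15 is not a perfect square in Q, the polynomial is irreducible over Q. Its two roots generate a degree-2 extension, so [K:Q] = 2.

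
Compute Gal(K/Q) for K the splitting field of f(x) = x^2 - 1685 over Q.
Gal(K/Q) = Z/2Z (cyclic of order 2)

x^2 - 1685 is irreducible over Q since 1685 is not a rational square. The splitting field Q(sqrt(1685)) has degree 2 over Q, and its unique nontrivial automorphism is sqrt(1685) ↦ -sqrt(1685). Hence Gal(Q(sqrt(1685))/Q) = Z/2Z.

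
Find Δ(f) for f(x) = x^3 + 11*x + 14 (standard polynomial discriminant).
Δ = -10616

For a depressed cubic x^3 + p x + q the discriminant is Δ = -4 p^3 - 27 q^2 = -4*(11)^3 - 27*(14)^2 = -5324 - 5292 = -10616.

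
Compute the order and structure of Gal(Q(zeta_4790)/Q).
|Gal(Q(zeta_4790)/Q)| = phi(4790) = 1912; group ≅ (Z/4790Z)^* ≅ Z/4Z × Z/478Z

The n-th cyclotomic polynomial Φ_4790(x) is the minimal polynomial of zeta_4790 over Q and has degree phi(4790) = 1912. So Q(zeta_4790) is a degree-1912 Galois extension with Galois group (Z/4790Z)^*. By CRT, (Z/4790Z)^* ≅ (Z/2Z)^* × (Z/5Z)^* × (Z/479Z)^*. Each prime-power unit group is (Z/2Z)^* ≅ trivial group (order 1); (Z/5Z)^* ≅ Z/4Z; (Z/479Z)^* ≅ Z/478Z. Hence Gal(Q(zeta_4790)/Q) ≅ Z/4Z × Z/478Z.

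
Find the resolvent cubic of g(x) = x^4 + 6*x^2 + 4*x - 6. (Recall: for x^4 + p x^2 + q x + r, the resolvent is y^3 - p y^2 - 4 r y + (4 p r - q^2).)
h(y) = y^3 - 6*y^2 + 24*y - 160

Identify coefficients: p = 6, q = 4, r = -6.
Plug into h(y) = y^3 - p y^2 - 4 r y + (4 p r - q^2):
  h(y) = y^3 - (6) y^2 - 4*(-6) y + (4*(6)*(-6) - (4)^2)
       = y^3 + (-6) y^2 + (24) y + (-160).
Simplifying: h(y) = y^3 - 6*y^2 + 24*y - 160.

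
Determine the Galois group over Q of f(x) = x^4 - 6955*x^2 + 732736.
Gal(K/Q) = Z/2Z (cyclic of order 2)

f factors as (x^2 - 6848)(x^2 - 107), so the splitting field is K = Q(sqrt(6848), sqrt(107)). The squarefree part of 6848 is 107 and the squarefree part of 107 is also 107, so sqrt(6848) and sqrt(107) are both rational multiples of sqrt(107). Hence Q(sqrt(6848)) = Q(sqrt(107)) = Q(sqrt(107)), and the splitting field collapses to a single degree-2 extension with Galois group Z/2Z.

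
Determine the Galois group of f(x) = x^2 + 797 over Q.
Gal(K/Q) = Z/2Z (cyclic of order 2)

x^2 + 797 is irreducible over Q since -797 is not a rational square. The splitting field Q(sqrt(-797)) has degree 2 over Q, and its unique nontrivial automorphism is sqrt(-797) ↦ -sqrt(-797). Hence Gal(Q(sqrt(-797))/Q) = Z/2Z.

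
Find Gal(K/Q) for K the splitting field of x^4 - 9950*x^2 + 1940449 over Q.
Gal(K/Q) = Z/2Z (cyclic of order 2)

f factors as (x^2 - 9751)(x^2 - 199), so the splitting field is K = Q(sqrt(9751), sqrt(199)). The squarefree part of 9751 is 199 and the squarefree part of 199 is also 199, so sqrt(9751) and sqrt(199) are both rational multiples of sqrt(199). Hence Q(sqrt(9751)) = Q(sqrt(199)) = Q(sqrt(199)), and the splitting field collapses to a single degree-2 extension with Galois group Z/2Z.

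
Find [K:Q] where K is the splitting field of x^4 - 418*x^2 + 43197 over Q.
[K:Q] = 4

f factors as (x^2 - 187)(x^2 - 231); the splitting field is K = Q(sqrt(187), sqrt(231)). Since 187, 231, and 43197 are all non-squares in Q, the three subfields Q(sqrt(187)), Q(sqrt(231)), Q(sqrt(43197)) are distinct degree-2 extensions, so [K:Q] = 4 (Klein four Galois group).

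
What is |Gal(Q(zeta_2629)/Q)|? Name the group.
|Gal(Q(zeta_2629)/Q)| = phi(2629) = 2380; group ≅ (Z/2629Z)^* ≅ Z/10Z × Z/238Z

The n-th cyclotomic polynomial Φ_2629(x) is the minimal polynomial of zeta_2629 over Q and has degree phi(2629) = 2380. So Q(zeta_2629) is a degree-2380 Galois extension with Galois group (Z/2629Z)^*. By CRT, (Z/2629Z)^* ≅ (Z/11Z)^* × (Z/239Z)^*. Each prime-power unit group is (Z/11Z)^* ≅ Z/10Z; (Z/239Z)^* ≅ Z/238Z. Hence Gal(Q(zeta_2629)/Q) ≅ Z/10Z × Z/238Z.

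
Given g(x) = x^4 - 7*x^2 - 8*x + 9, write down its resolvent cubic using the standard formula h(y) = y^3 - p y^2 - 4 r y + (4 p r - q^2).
h(y) = y^3 + 7*y^2 - 36*y - 316

Identify coefficients: p = -7, q = -8, r = 9.
Plug into h(y) = y^3 - p y^2 - 4 r y + (4 p r - q^2):
  h(y) = y^3 - (-7) y^2 - 4*(9) y + (4*(-7)*(9) - (-8)^2)
       = y^3 + (7) y^2 + (-36) y + (-316).
Simplifying: h(y) = y^3 + 7*y^2 - 36*y - 316.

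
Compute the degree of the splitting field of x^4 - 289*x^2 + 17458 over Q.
[K:Q] = 4

f factors as (x^2 - 86)(x^2 - 203); the splitting field is K = Q(sqrt(86), sqrt(203)). Since 86, 203, and 17458 are all non-squares in Q, the three subfields Q(sqrt(86)), Q(sqrt(203)), Q(sqrt(17458)) are distinct degree-2 extensions, so [K:Q] = 4 (Klein four Galois group).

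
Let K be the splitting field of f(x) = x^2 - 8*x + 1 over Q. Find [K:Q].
[K:Q] = 2

The discriminant of x^2 + (-8)*x + (1) is b^2 - 4c = 64 - (4) = 60. Since 60 is not a perfect square in Q, the polynomial is irreducible over Q. Its two roots generate a degree-2 extension, so [K:Q] = 2.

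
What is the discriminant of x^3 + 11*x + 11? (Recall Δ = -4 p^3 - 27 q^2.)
Δ = -8591

For a depressed cubic x^3 + p x + q the discriminant is Δ = -4 p^3 - 27 q^2 = -4*(11)^3 - 27*(11)^2 = -5324 - 3267 = -8591.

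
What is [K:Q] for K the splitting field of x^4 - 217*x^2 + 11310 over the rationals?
[K:Q] = 4

f factors as (x^2 - 87)(x^2 - 130); the splitting field is K = Q(sqrt(87), sqrt(130)). Since 87, 130, and 11310 are all non-squares in Q, the three subfields Q(sqrt(87)), Q(sqrt(130)), Q(sqrt(11310)) are distinct degree-2 extensions, so [K:Q] = 4 (Klein four Galois group).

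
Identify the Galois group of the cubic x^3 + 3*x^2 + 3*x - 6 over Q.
Gal(K/Q) = S_3 (symmetric group of order 6)

Compute the discriminant of x^3 + (3)*x^2 + (3)*x + (-6): Δ = -1323. Since Δ is not a rational square, the Galois group is not contained in A_3; it must be the full S_3 (irreducibility of the cubic rules out anything smaller).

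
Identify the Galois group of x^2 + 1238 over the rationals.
Gal(K/Q) = Z/2Z (cyclic of order 2)

x^2 + 1238 is irreducible over Q since -1238 is not a rational square. The splitting field Q(sqrt(-1238)) has degree 2 over Q, and its unique nontrivial automorphism is sqrt(-1238) ↦ -sqrt(-1238). Hence Gal(Q(sqrt(-1238))/Q) = Z/2Z.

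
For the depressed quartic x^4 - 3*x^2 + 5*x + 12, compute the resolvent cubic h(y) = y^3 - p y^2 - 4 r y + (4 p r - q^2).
h(y) = y^3 + 3*y^2 - 48*y - 169

Identify coefficients: p = -3, q = 5, r = 12.
Plug into h(y) = y^3 - p y^2 - 4 r y + (4 p r - q^2):
  h(y) = y^3 - (-3) y^2 - 4*(12) y + (4*(-3)*(12) - (5)^2)
       = y^3 + (3) y^2 + (-48) y + (-169).
Simplifying: h(y) = y^3 + 3*y^2 - 48*y - 169.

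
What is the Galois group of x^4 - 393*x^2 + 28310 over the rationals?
Gal(K/Q) = V_4 (Klein four-group, Z/2Z × Z/2Z)

f factors as (x^2 - 95)(x^2 - 298), so the splitting field is K = Q(sqrt(95), sqrt(298)). The elements 95, 298, 28310 are all non-squares in Q, so sqrt(95) and sqrt(298) generate independent quadratic extensions. Thus [K:Q] = 4 and Gal(K/Q) is generated by the two order-2 automorphisms sqrt(95) ↦ -sqrt(95) and sqrt(298) ↦ -sqrt(298), giving V_4.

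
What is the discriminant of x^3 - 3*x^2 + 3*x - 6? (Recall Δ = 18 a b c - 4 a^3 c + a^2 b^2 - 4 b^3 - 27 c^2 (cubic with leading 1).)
Δ = -675

For x^3 + a x^2 + b x + c the discriminant is Δ = 18 a b c - 4 a^3 c + a^2 b^2 - 4 b^3 - 27 c^2.
Plug a = -3, b = 3, c = -6:
  18*(-3)*(3)*(-6) - 4*(-3)^3*(-6) + (-3)^2*(3)^2 - 4*(3)^3 - 27*(-6)^2
  = 972 + (-648) + 81 + (-108) + (-972)
  = -675.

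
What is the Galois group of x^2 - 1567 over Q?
Gal(K/Q) = Z/2Z (cyclic of order 2)

x^2 - 1567 is irreducible over Q since 1567 is not a rational square. The splitting field Q(sqrt(1567)) has degree 2 over Q, and its unique nontrivial automorphism is sqrt(1567) ↦ -sqrt(1567). Hence Gal(Q(sqrt(1567))/Q) = Z/2Z.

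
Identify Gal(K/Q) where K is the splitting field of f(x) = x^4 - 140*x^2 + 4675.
Gal(K/Q) = V_4 (Klein four-group, Z/2Z × Z/2Z)

f factors as (x^2 - 55)(x^2 - 85), so the splitting field is K = Q(sqrt(55), sqrt(85)). The elements 55, 85, 4675 are all non-squares in Q, so sqrt(55) and sqrt(85) generate independent quadratic extensions. Thus [K:Q] = 4 and Gal(K/Q) is generated by the two order-2 automorphisms sqrt(55) ↦ -sqrt(55) and sqrt(85) ↦ -sqrt(85), giving V_4.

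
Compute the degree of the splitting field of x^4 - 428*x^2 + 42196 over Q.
[K:Q] = 4

f factors as (x^2 - 274)(x^2 - 154); the splitting field is K = Q(sqrt(274), sqrt(154)). Since 274, 154, and 42196 are all non-squares in Q, the three subfields Q(sqrt(274)), Q(sqrt(154)), Q(sqrt(42196)) are distinct degree-2 extensions, so [K:Q] = 4 (Klein four Galois group).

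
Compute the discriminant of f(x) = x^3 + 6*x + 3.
Δ = -1107

For a depressed cubic x^3 + p x + q the discriminant is Δ = -4 p^3 - 27 q^2 = -4*(6)^3 - 27*(3)^2 = -864 - 243 = -1107.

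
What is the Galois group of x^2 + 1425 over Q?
Gal(K/Q) = Z/2Z (cyclic of order 2)

x^2 + 1425 is irreducible over Q since -1425 is not a rational square. The splitting field Q(sqrt(-1425)) has degree 2 over Q, and its unique nontrivial automorphism is sqrt(-1425) ↦ -sqrt(-1425). Hence Gal(Q(sqrt(-1425))/Q) = Z/2Z.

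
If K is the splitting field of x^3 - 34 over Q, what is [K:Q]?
[K:Q] = 6

x^3 - 34 has one real root r = 34^(1/3) and two complex roots r*zeta_3, r*zeta_3^2 where zeta_3 = e^(2*pi*i/3). The splitting field is Q(r, zeta_3). [Q(r):Q] = 3 and [Q(zeta_3):Q] = 2 with gcd = 1, so [Q(r, zeta_3):Q] = 3 * 2 = 6.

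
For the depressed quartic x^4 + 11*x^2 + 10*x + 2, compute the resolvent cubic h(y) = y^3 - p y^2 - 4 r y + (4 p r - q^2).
h(y) = y^3 - 11*y^2 - 8*y - 12

Identify coefficients: p = 11, q = 10, r = 2.
Plug into h(y) = y^3 - p y^2 - 4 r y + (4 p r - q^2):
  h(y) = y^3 - (11) y^2 - 4*(2) y + (4*(11)*(2) - (10)^2)
       = y^3 + (-11) y^2 + (-8) y + (-12).
Simplifying: h(y) = y^3 - 11*y^2 - 8*y - 12.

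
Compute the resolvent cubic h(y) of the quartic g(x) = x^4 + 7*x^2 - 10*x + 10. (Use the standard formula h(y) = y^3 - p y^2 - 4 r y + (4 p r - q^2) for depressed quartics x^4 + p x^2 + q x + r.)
h(y) = y^3 - 7*y^2 - 40*y + 180

Identify coefficients: p = 7, q = -10, r = 10.
Plug into h(y) = y^3 - p y^2 - 4 r y + (4 p r - q^2):
  h(y) = y^3 - (7) y^2 - 4*(10) y + (4*(7)*(10) - (-10)^2)
       = y^3 + (-7) y^2 + (-40) y + (180).
Simplifying: h(y) = y^3 - 7*y^2 - 40*y + 180.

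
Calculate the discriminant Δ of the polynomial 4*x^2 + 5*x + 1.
Δ = 9

For a quadratic a x^2 + b x + c the discriminant is Δ = b^2 - 4ac = (5)^2 - 4*(4)*(1) = 25 - (16) = 9.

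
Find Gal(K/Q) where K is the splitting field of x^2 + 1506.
Gal(K/Q) = Z/2Z (cyclic of order 2)

x^2 + 1506 is irreducible over Q since -1506 is not a rational square. The splitting field Q(sqrt(-1506)) has degree 2 over Q, and its unique nontrivial automorphism is sqrt(-1506) ↦ -sqrt(-1506). Hence Gal(Q(sqrt(-1506))/Q) = Z/2Z.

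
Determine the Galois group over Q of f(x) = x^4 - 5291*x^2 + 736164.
Gal(K/Q) = Z/2Z (cyclic of order 2)

f factors as (x^2 - 5148)(x^2 - 143), so the splitting field is K = Q(sqrt(5148), sqrt(143)). The squarefree part of 5148 is 143 and the squarefree part of 143 is also 143, so sqrt(5148) and sqrt(143) are both rational multiples of sqrt(143). Hence Q(sqrt(5148)) = Q(sqrt(143)) = Q(sqrt(143)), and the splitting field collapses to a single degree-2 extension with Galois group Z/2Z.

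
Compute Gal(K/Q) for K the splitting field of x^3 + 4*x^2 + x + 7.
Gal(K/Q) = S_3 (symmetric group of order 6)

Compute the discriminant of x^3 + (4)*x^2 + (1)*x + (7): Δ = -2599. Since Δ is not a rational square, the Galois group is not contained in A_3; it must be the full S_3 (irreducibility of the cubic rules out anything smaller).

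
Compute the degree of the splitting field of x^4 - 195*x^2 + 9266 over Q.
[K:Q] = 4

f factors as (x^2 - 82)(x^2 - 113); the splitting field is K = Q(sqrt(82), sqrt(113)). Since 82, 113, and 9266 are all non-squares in Q, the three subfields Q(sqrt(82)), Q(sqrt(113)), Q(sqrt(9266)) are distinct degree-2 extensions, so [K:Q] = 4 (Klein four Galois group).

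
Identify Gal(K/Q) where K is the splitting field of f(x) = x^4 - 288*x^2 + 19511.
Gal(K/Q) = V_4 (Klein four-group, Z/2Z × Z/2Z)

f factors as (x^2 - 109)(x^2 - 179), so the splitting field is K = Q(sqrt(109), sqrt(179)). The elements 109, 179, 19511 are all non-squares in Q, so sqrt(109) and sqrt(179) generate independent quadratic extensions. Thus [K:Q] = 4 and Gal(K/Q) is generated by the two order-2 automorphisms sqrt(109) ↦ -sqrt(109) and sqrt(179) ↦ -sqrt(179), giving V_4.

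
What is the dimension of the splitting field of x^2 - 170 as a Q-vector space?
[K:Q] = 2

The polynomial x^2 - 170 is irreducible over Q since 170 is not a perfect square. Its splitting field is Q(sqrt(170)), which has degree 2 over Q.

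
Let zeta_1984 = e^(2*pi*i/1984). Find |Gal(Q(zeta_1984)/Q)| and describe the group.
|Gal(Q(zeta_1984)/Q)| = phi(1984) = 960; group ≅ (Z/1984Z)^* ≅ Z/2Z × Z/16Z × Z/30Z

The n-th cyclotomic polynomial Φ_1984(x) is the minimal polynomial of zeta_1984 over Q and has degree phi(1984) = 960. So Q(zeta_1984) is a degree-960 Galois extension with Galois group (Z/1984Z)^*. By CRT, (Z/1984Z)^* ≅ (Z/64Z)^* × (Z/31Z)^*. Each prime-power unit group is (Z/64Z)^* ≅ Z/2Z × Z/16Z; (Z/31Z)^* ≅ Z/30Z. Hence Gal(Q(zeta_1984)/Q) ≅ Z/2Z × Z/16Z × Z/30Z.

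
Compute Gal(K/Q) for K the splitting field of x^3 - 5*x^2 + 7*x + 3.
Gal(K/Q) = S_3 (symmetric group of order 6)

Compute the discriminant of x^3 + (-5)*x^2 + (7)*x + (3): Δ = -780. Since Δ is not a rational square, the Galois group is not contained in A_3; it must be the full S_3 (irreducibility of the cubic rules out anything smaller).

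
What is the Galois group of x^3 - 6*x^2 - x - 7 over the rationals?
Gal(K/Q) = S_3 (symmetric group of order 6)

Compute the discriminant of x^3 + (-6)*x^2 + (-1)*x + (-7): Δ = -8087. Since Δ is not a rational square, the Galois group is not contained in A_3; it must be the full S_3 (irreducibility of the cubic rules out anything smaller).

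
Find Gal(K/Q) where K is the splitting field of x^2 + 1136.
Gal(K/Q) = Z/2Z (cyclic of order 2)

x^2 + 1136 is irreducible over Q since -1136 is not a rational square. The splitting field Q(sqrt(-1136)) has degree 2 over Q, and its unique nontrivial automorphism is sqrt(-1136) ↦ -sqrt(-1136). Hence Gal(Q(sqrt(-1136))/Q) = Z/2Z.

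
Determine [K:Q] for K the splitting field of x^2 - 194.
[K:Q] = 2

The polynomial x^2 - 194 is irreducible over Q since 194 is not a perfect square. Its splitting field is Q(sqrt(194)), which has degree 2 over Q.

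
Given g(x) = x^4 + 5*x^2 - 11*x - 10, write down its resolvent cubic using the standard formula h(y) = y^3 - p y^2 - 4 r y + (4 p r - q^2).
h(y) = y^3 - 5*y^2 + 40*y - 321

Identify coefficients: p = 5, q = -11, r = -10.
Plug into h(y) = y^3 - p y^2 - 4 r y + (4 p r - q^2):
  h(y) = y^3 - (5) y^2 - 4*(-10) y + (4*(5)*(-10) - (-11)^2)
       = y^3 + (-5) y^2 + (40) y + (-321).
Simplifying: h(y) = y^3 - 5*y^2 + 40*y - 321.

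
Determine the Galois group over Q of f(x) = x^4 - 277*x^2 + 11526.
Gal(K/Q) = V_4 (Klein four-group, Z/2Z × Z/2Z)

f factors as (x^2 - 226)(x^2 - 51), so the splitting field is K = Q(sqrt(226), sqrt(51)). The elements 226, 51, 11526 are all non-squares in Q, so sqrt(226) and sqrt(51) generate independent quadratic extensions. Thus [K:Q] = 4 and Gal(K/Q) is generated by the two order-2 automorphisms sqrt(226) ↦ -sqrt(226) and sqrt(51) ↦ -sqrt(51), giving V_4.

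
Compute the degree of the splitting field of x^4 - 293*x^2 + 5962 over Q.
[K:Q] = 4

f factors as (x^2 - 271)(x^2 - 22); the splitting field is K = Q(sqrt(271), sqrt(22)). Since 271, 22, and 5962 are all non-squares in Q, the three subfields Q(sqrt(271)), Q(sqrt(22)), Q(sqrt(5962)) are distinct degree-2 extensions, so [K:Q] = 4 (Klein four Galois group).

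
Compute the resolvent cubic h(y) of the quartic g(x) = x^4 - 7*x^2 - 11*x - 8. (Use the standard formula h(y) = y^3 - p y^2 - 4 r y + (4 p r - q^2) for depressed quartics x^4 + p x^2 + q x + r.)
h(y) = y^3 + 7*y^2 + 32*y + 103

Identify coefficients: p = -7, q = -11, r = -8.
Plug into h(y) = y^3 - p y^2 - 4 r y + (4 p r - q^2):
  h(y) = y^3 - (-7) y^2 - 4*(-8) y + (4*(-7)*(-8) - (-11)^2)
       = y^3 + (7) y^2 + (32) y + (103).
Simplifying: h(y) = y^3 + 7*y^2 + 32*y + 103.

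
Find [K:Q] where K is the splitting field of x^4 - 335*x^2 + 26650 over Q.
[K:Q] = 4

f factors as (x^2 - 130)(x^2 - 205); the splitting field is K = Q(sqrt(130), sqrt(205)). Since 130, 205, and 26650 are all non-squares in Q, the three subfields Q(sqrt(130)), Q(sqrt(205)), Q(sqrt(26650)) are distinct degree-2 extensions, so [K:Q] = 4 (Klein four Galois group).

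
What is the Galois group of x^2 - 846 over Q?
Gal(K/Q) = Z/2Z (cyclic of order 2)

x^2 - 846 is irreducible over Q since 846 is not a rational square. The splitting field Q(sqrt(846)) has degree 2 over Q, and its unique nontrivial automorphism is sqrt(846) ↦ -sqrt(846). Hence Gal(Q(sqrt(846))/Q) = Z/2Z.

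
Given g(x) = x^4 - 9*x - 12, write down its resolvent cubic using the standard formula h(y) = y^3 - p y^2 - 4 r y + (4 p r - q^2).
h(y) = y^3 + 48*y - 81

Identify coefficients: p = 0, q = -9, r = -12.
Plug into h(y) = y^3 - p y^2 - 4 r y + (4 p r - q^2):
  h(y) = y^3 - (0) y^2 - 4*(-12) y + (4*(0)*(-12) - (-9)^2)
       = y^3 + (0) y^2 + (48) y + (-81).
Simplifying: h(y) = y^3 + 48*y - 81.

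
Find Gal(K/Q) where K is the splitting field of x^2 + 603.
Gal(K/Q) = Z/2Z (cyclic of order 2)

x^2 + 603 is irreducible over Q since -603 is not a rational square. The splitting field Q(sqrt(-603)) has degree 2 over Q, and its unique nontrivial automorphism is sqrt(-603) ↦ -sqrt(-603). Hence Gal(Q(sqrt(-603))/Q) = Z/2Z.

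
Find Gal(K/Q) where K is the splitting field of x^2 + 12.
Gal(K/Q) = Z/2Z (cyclic of order 2)

x^2 + 12 is irreducible over Q since -12 is not a rational square. The splitting field Q(sqrt(-12)) has degree 2 over Q, and its unique nontrivial automorphism is sqrt(-12) ↦ -sqrt(-12). Hence Gal(Q(sqrt(-12))/Q) = Z/2Z.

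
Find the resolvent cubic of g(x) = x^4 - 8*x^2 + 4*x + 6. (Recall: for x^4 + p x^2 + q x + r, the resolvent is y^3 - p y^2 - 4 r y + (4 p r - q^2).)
h(y) = y^3 + 8*y^2 - 24*y - 208

Identify coefficients: p = -8, q = 4, r = 6.
Plug into h(y) = y^3 - p y^2 - 4 r y + (4 p r - q^2):
  h(y) = y^3 - (-8) y^2 - 4*(6) y + (4*(-8)*(6) - (4)^2)
       = y^3 + (8) y^2 + (-24) y + (-208).
Simplifying: h(y) = y^3 + 8*y^2 - 24*y - 208.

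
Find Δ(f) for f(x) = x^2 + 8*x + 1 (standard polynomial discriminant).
Δ = 60

For a quadratic a x^2 + b x + c the discriminant is Δ = b^2 - 4ac = (8)^2 - 4*(1)*(1) = 64 - (4) = 60.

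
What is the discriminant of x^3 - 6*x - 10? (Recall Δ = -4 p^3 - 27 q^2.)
Δ = -1836

For a depressed cubic x^3 + p x + q the discriminant is Δ = -4 p^3 - 27 q^2 = -4*(-6)^3 - 27*(-10)^2 = 864 - 2700 = -1836.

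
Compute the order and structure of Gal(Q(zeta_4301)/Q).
|Gal(Q(zeta_4301)/Q)| = phi(4301) = 3520; group ≅ (Z/4301Z)^* ≅ Z/10Z × Z/16Z × Z/22Z

The n-th cyclotomic polynomial Φ_4301(x) is the minimal polynomial of zeta_4301 over Q and has degree phi(4301) = 3520. So Q(zeta_4301) is a degree-3520 Galois extension with Galois group (Z/4301Z)^*. By CRT, (Z/4301Z)^* ≅ (Z/11Z)^* × (Z/17Z)^* × (Z/23Z)^*. Each prime-power unit group is (Z/11Z)^* ≅ Z/10Z; (Z/17Z)^* ≅ Z/16Z; (Z/23Z)^* ≅ Z/22Z. Hence Gal(Q(zeta_4301)/Q) ≅ Z/10Z × Z/16Z × Z/22Z.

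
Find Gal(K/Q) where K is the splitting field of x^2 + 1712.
Gal(K/Q) = Z/2Z (cyclic of order 2)

x^2 + 1712 is irreducible over Q since -1712 is not a rational square. The splitting field Q(sqrt(-1712)) has degree 2 over Q, and its unique nontrivial automorphism is sqrt(-1712) ↦ -sqrt(-1712). Hence Gal(Q(sqrt(-1712))/Q) = Z/2Z.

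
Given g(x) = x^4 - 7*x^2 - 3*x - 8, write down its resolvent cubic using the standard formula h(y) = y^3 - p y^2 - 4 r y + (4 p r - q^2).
h(y) = y^3 + 7*y^2 + 32*y + 215

Identify coefficients: p = -7, q = -3, r = -8.
Plug into h(y) = y^3 - p y^2 - 4 r y + (4 p r - q^2):
  h(y) = y^3 - (-7) y^2 - 4*(-8) y + (4*(-7)*(-8) - (-3)^2)
       = y^3 + (7) y^2 + (32) y + (215).
Simplifying: h(y) = y^3 + 7*y^2 + 32*y + 215.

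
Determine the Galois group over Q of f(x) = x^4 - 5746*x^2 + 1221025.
Gal(K/Q) = Z/2Z (cyclic of order 2)

f factors as (x^2 - 5525)(x^2 - 221), so the splitting field is K = Q(sqrt(5525), sqrt(221)). The squarefree part of 5525 is 221 and the squarefree part of 221 is also 221, so sqrt(5525) and sqrt(221) are both rational multiples of sqrt(221). Hence Q(sqrt(5525)) = Q(sqrt(221)) = Q(sqrt(221)), and the splitting field collapses to a single degree-2 extension with Galois group Z/2Z.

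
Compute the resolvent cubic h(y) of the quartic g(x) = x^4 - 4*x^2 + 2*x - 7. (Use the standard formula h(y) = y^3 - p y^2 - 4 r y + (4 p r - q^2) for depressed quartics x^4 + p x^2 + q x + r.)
h(y) = y^3 + 4*y^2 + 28*y + 108

Identify coefficients: p = -4, q = 2, r = -7.
Plug into h(y) = y^3 - p y^2 - 4 r y + (4 p r - q^2):
  h(y) = y^3 - (-4) y^2 - 4*(-7) y + (4*(-4)*(-7) - (2)^2)
       = y^3 + (4) y^2 + (28) y + (108).
Simplifying: h(y) = y^3 + 4*y^2 + 28*y + 108.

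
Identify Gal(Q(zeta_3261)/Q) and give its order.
|Gal(Q(zeta_3261)/Q)| = phi(3261) = 2172; group ≅ (Z/3261Z)^* ≅ Z/2Z × Z/1086Z

The n-th cyclotomic polynomial Φ_3261(x) is the minimal polynomial of zeta_3261 over Q and has degree phi(3261) = 2172. So Q(zeta_3261) is a degree-2172 Galois extension with Galois group (Z/3261Z)^*. By CRT, (Z/3261Z)^* ≅ (Z/3Z)^* × (Z/1087Z)^*. Each prime-power unit group is (Z/3Z)^* ≅ Z/2Z; (Z/1087Z)^* ≅ Z/1086Z. Hence Gal(Q(zeta_3261)/Q) ≅ Z/2Z × Z/1086Z.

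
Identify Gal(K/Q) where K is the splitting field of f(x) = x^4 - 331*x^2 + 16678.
Gal(K/Q) = V_4 (Klein four-group, Z/2Z × Z/2Z)

f factors as (x^2 - 269)(x^2 - 62), so the splitting field is K = Q(sqrt(269), sqrt(62)). The elements 269, 62, 16678 are all non-squares in Q, so sqrt(269) and sqrt(62) generate independent quadratic extensions. Thus [K:Q] = 4 and Gal(K/Q) is generated by the two order-2 automorphisms sqrt(269) ↦ -sqrt(269) and sqrt(62) ↦ -sqrt(62), giving V_4.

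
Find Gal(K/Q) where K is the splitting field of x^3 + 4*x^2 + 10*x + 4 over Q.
Gal(K/Q) = S_3 (symmetric group of order 6)

Compute the discriminant of x^3 + (4)*x^2 + (10)*x + (4): Δ = -976. Since Δ is not a rational square, the Galois group is not contained in A_3; it must be the full S_3 (irreducibility of the cubic rules out anything smaller).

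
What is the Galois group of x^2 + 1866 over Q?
Gal(K/Q) = Z/2Z (cyclic of order 2)

x^2 + 1866 is irreducible over Q since -1866 is not a rational square. The splitting field Q(sqrt(-1866)) has degree 2 over Q, and its unique nontrivial automorphism is sqrt(-1866) ↦ -sqrt(-1866). Hence Gal(Q(sqrt(-1866))/Q) = Z/2Z.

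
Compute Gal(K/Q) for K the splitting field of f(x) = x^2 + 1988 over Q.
Gal(K/Q) = Z/2Z (cyclic of order 2)

x^2 + 1988 is irreducible over Q since -1988 is not a rational square. The splitting field Q(sqrt(-1988)) has degree 2 over Q, and its unique nontrivial automorphism is sqrt(-1988) ↦ -sqrt(-1988). Hence Gal(Q(sqrt(-1988))/Q) = Z/2Z.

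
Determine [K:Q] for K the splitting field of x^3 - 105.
[K:Q] = 6

x^3 - 105 has one real root r = 105^(1/3) and two complex roots r*zeta_3, r*zeta_3^2 where zeta_3 = e^(2*pi*i/3). The splitting field is Q(r, zeta_3). [Q(r):Q] = 3 and [Q(zeta_3):Q] = 2 with gcd = 1, so [Q(r, zeta_3):Q] = 3 * 2 = 6.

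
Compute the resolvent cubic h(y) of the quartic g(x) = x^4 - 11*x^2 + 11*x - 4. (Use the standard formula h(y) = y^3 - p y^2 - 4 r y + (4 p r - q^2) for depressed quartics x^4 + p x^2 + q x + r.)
h(y) = y^3 + 11*y^2 + 16*y + 55

Identify coefficients: p = -11, q = 11, r = -4.
Plug into h(y) = y^3 - p y^2 - 4 r y + (4 p r - q^2):
  h(y) = y^3 - (-11) y^2 - 4*(-4) y + (4*(-11)*(-4) - (11)^2)
       = y^3 + (11) y^2 + (16) y + (55).
Simplifying: h(y) = y^3 + 11*y^2 + 16*y + 55.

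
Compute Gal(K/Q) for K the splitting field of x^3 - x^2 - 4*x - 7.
Gal(K/Q) = S_3 (symmetric group of order 6)

Compute the discriminant of x^3 + (-1)*x^2 + (-4)*x + (-7): Δ = -1583. Since Δ is not a rational square, the Galois group is not contained in A_3; it must be the full S_3 (irreducibility of the cubic rules out anything smaller).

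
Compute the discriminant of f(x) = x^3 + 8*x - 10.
Δ = -4748

For a depressed cubic x^3 + p x + q the discriminant is Δ = -4 p^3 - 27 q^2 = -4*(8)^3 - 27*(-10)^2 = -2048 - 2700 = -4748.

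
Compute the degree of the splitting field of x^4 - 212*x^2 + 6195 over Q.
[K:Q] = 4

f factors as (x^2 - 35)(x^2 - 177); the splitting field is K = Q(sqrt(35), sqrt(177)). Since 35, 177, and 6195 are all non-squares in Q, the three subfields Q(sqrt(35)), Q(sqrt(177)), Q(sqrt(6195)) are distinct degree-2 extensions, so [K:Q] = 4 (Klein four Galois group).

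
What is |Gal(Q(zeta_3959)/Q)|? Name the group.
|Gal(Q(zeta_3959)/Q)| = phi(3959) = 3816; group ≅ (Z/3959Z)^* ≅ Z/36Z × Z/106Z

The n-th cyclotomic polynomial Φ_3959(x) is the minimal polynomial of zeta_3959 over Q and has degree phi(3959) = 3816. So Q(zeta_3959) is a degree-3816 Galois extension with Galois group (Z/3959Z)^*. By CRT, (Z/3959Z)^* ≅ (Z/37Z)^* × (Z/107Z)^*. Each prime-power unit group is (Z/37Z)^* ≅ Z/36Z; (Z/107Z)^* ≅ Z/106Z. Hence Gal(Q(zeta_3959)/Q) ≅ Z/36Z × Z/106Z.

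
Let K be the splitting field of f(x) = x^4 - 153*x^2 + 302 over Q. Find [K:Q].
[K:Q] = 4

f factors as (x^2 - 151)(x^2 - 2); the splitting field is K = Q(sqrt(151), sqrt(2)). Since 151, 2, and 302 are all non-squares in Q, the three subfields Q(sqrt(151)), Q(sqrt(2)), Q(sqrt(302)) are distinct degree-2 extensions, so [K:Q] = 4 (Klein four Galois group).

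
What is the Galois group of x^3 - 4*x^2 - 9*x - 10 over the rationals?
Gal(K/Q) = S_3 (symmetric group of order 6)

Compute the discriminant of x^3 + (-4)*x^2 + (-9)*x + (-10): Δ = -7528. Since Δ is not a rational square, the Galois group is not contained in A_3; it must be the full S_3 (irreducibility of the cubic rules out anything smaller).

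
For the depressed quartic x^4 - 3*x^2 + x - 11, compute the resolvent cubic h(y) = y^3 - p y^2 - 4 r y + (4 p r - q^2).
h(y) = y^3 + 3*y^2 + 44*y + 131

Identify coefficients: p = -3, q = 1, r = -11.
Plug into h(y) = y^3 - p y^2 - 4 r y + (4 p r - q^2):
  h(y) = y^3 - (-3) y^2 - 4*(-11) y + (4*(-3)*(-11) - (1)^2)
       = y^3 + (3) y^2 + (44) y + (131).
Simplifying: h(y) = y^3 + 3*y^2 + 44*y + 131.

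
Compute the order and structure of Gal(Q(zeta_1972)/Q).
|Gal(Q(zeta_1972)/Q)| = phi(1972) = 896; group ≅ (Z/1972Z)^* ≅ Z/2Z × Z/16Z × Z/28Z

The n-th cyclotomic polynomial Φ_1972(x) is the minimal polynomial of zeta_1972 over Q and has degree phi(1972) = 896. So Q(zeta_1972) is a degree-896 Galois extension with Galois group (Z/1972Z)^*. By CRT, (Z/1972Z)^* ≅ (Z/4Z)^* × (Z/17Z)^* × (Z/29Z)^*. Each prime-power unit group is (Z/4Z)^* ≅ Z/2Z; (Z/17Z)^* ≅ Z/16Z; (Z/29Z)^* ≅ Z/28Z. Hence Gal(Q(zeta_1972)/Q) ≅ Z/2Z × Z/16Z × Z/28Z.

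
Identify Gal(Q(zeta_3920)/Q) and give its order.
|Gal(Q(zeta_3920)/Q)| = phi(3920) = 1344; group ≅ (Z/3920Z)^* ≅ Z/2Z × Z/4Z × Z/4Z × Z/42Z

The n-th cyclotomic polynomial Φ_3920(x) is the minimal polynomial of zeta_3920 over Q and has degree phi(3920) = 1344. So Q(zeta_3920) is a degree-1344 Galois extension with Galois group (Z/3920Z)^*. By CRT, (Z/3920Z)^* ≅ (Z/16Z)^* × (Z/5Z)^* × (Z/49Z)^*. Each prime-power unit group is (Z/16Z)^* ≅ Z/2Z × Z/4Z; (Z/5Z)^* ≅ Z/4Z; (Z/49Z)^* ≅ Z/42Z. Hence Gal(Q(zeta_3920)/Q) ≅ Z/2Z × Z/4Z × Z/4Z × Z/42Z.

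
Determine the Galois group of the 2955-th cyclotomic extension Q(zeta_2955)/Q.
|Gal(Q(zeta_2955)/Q)| = phi(2955) = 1568; group ≅ (Z/2955Z)^* ≅ Z/2Z × Z/4Z × Z/196Z

The n-th cyclotomic polynomial Φ_2955(x) is the minimal polynomial of zeta_2955 over Q and has degree phi(2955) = 1568. So Q(zeta_2955) is a degree-1568 Galois extension with Galois group (Z/2955Z)^*. By CRT, (Z/2955Z)^* ≅ (Z/3Z)^* × (Z/5Z)^* × (Z/197Z)^*. Each prime-power unit group is (Z/3Z)^* ≅ Z/2Z; (Z/5Z)^* ≅ Z/4Z; (Z/197Z)^* ≅ Z/196Z. Hence Gal(Q(zeta_2955)/Q) ≅ Z/2Z × Z/4Z × Z/196Z.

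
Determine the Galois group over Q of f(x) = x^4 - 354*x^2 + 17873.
Gal(K/Q) = V_4 (Klein four-group, Z/2Z × Z/2Z)

f factors as (x^2 - 293)(x^2 - 61), so the splitting field is K = Q(sqrt(293), sqrt(61)). The elements 293, 61, 17873 are all non-squares in Q, so sqrt(293) and sqrt(61) generate independent quadratic extensions. Thus [K:Q] = 4 and Gal(K/Q) is generated by the two order-2 automorphisms sqrt(293) ↦ -sqrt(293) and sqrt(61) ↦ -sqrt(61), giving V_4.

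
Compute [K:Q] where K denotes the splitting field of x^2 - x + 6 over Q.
[K:Q] = 2

The discriminant of x^2 + (-1)*x + (6) is b^2 - 4c = 1 - (24) = -23. Since -23 is not a perfect square in Q, the polynomial is irreducible over Q. Its two roots generate a degree-2 extension, so [K:Q] = 2.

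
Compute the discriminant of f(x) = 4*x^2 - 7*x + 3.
Δ = 1

For a quadratic a x^2 + b x + c the discriminant is Δ = b^2 - 4ac = (-7)^2 - 4*(4)*(3) = 49 - (48) = 1.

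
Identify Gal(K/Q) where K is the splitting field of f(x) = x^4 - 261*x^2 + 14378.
Gal(K/Q) = V_4 (Klein four-group, Z/2Z × Z/2Z)

f factors as (x^2 - 182)(x^2 - 79), so the splitting field is K = Q(sqrt(182), sqrt(79)). The elements 182, 79, 14378 are all non-squares in Q, so sqrt(182) and sqrt(79) generate independent quadratic extensions. Thus [K:Q] = 4 and Gal(K/Q) is generated by the two order-2 automorphisms sqrt(182) ↦ -sqrt(182) and sqrt(79) ↦ -sqrt(79), giving V_4.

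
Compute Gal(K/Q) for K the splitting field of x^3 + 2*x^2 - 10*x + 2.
Gal(K/Q) = S_3 (symmetric group of order 6)

Compute the discriminant of x^3 + (2)*x^2 + (-10)*x + (2): Δ = 3508. Since Δ is not a rational square, the Galois group is not contained in A_3; it must be the full S_3 (irreducibility of the cubic rules out anything smaller).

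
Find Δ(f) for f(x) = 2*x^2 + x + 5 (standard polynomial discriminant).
Δ = -39

For a quadratic a x^2 + b x + c the discriminant is Δ = b^2 - 4ac = (1)^2 - 4*(2)*(5) = 1 - (40) = -39.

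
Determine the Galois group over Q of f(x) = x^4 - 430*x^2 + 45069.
Gal(K/Q) = V_4 (Klein four-group, Z/2Z × Z/2Z)

f factors as (x^2 - 249)(x^2 - 181), so the splitting field is K = Q(sqrt(249), sqrt(181)). The elements 249, 181, 45069 are all non-squares in Q, so sqrt(249) and sqrt(181) generate independent quadratic extensions. Thus [K:Q] = 4 and Gal(K/Q) is generated by the two order-2 automorphisms sqrt(249) ↦ -sqrt(249) and sqrt(181) ↦ -sqrt(181), giving V_4.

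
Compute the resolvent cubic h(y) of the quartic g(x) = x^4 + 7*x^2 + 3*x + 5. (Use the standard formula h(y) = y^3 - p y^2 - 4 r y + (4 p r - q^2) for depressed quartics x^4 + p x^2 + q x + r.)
h(y) = y^3 - 7*y^2 - 20*y + 131

Identify coefficients: p = 7, q = 3, r = 5.
Plug into h(y) = y^3 - p y^2 - 4 r y + (4 p r - q^2):
  h(y) = y^3 - (7) y^2 - 4*(5) y + (4*(7)*(5) - (3)^2)
       = y^3 + (-7) y^2 + (-20) y + (131).
Simplifying: h(y) = y^3 - 7*y^2 - 20*y + 131.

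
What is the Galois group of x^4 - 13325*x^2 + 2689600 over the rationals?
Gal(K/Q) = Z/2Z (cyclic of order 2)

f factors as (x^2 - 205)(x^2 - 13120), so the splitting field is K = Q(sqrt(205), sqrt(13120)). The squarefree part of 205 is 205 and the squarefree part of 13120 is also 205, so sqrt(205) and sqrt(13120) are both rational multiples of sqrt(205). Hence Q(sqrt(205)) = Q(sqrt(13120)) = Q(sqrt(205)), and the splitting field collapses to a single degree-2 extension with Galois group Z/2Z.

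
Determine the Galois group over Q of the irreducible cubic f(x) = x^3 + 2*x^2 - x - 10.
Gal(K/Q) = S_3 (symmetric group of order 6)

Compute the discriminant of x^3 + (2)*x^2 + (-1)*x + (-10): Δ = -2012. Since Δ is not a rational square, the Galois group is not contained in A_3; it must be the full S_3 (irreducibility of the cubic rules out anything smaller).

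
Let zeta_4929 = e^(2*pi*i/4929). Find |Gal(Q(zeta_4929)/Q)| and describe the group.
|Gal(Q(zeta_4929)/Q)| = phi(4929) = 3120; group ≅ (Z/4929Z)^* ≅ Z/2Z × Z/30Z × Z/52Z

The n-th cyclotomic polynomial Φ_4929(x) is the minimal polynomial of zeta_4929 over Q and has degree phi(4929) = 3120. So Q(zeta_4929) is a degree-3120 Galois extension with Galois group (Z/4929Z)^*. By CRT, (Z/4929Z)^* ≅ (Z/3Z)^* × (Z/31Z)^* × (Z/53Z)^*. Each prime-power unit group is (Z/3Z)^* ≅ Z/2Z; (Z/31Z)^* ≅ Z/30Z; (Z/53Z)^* ≅ Z/52Z. Hence Gal(Q(zeta_4929)/Q) ≅ Z/2Z × Z/30Z × Z/52Z.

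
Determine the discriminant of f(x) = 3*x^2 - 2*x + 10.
Δ = -116

For a quadratic a x^2 + b x + c the discriminant is Δ = b^2 - 4ac = (-2)^2 - 4*(3)*(10) = 4 - (120) = -116.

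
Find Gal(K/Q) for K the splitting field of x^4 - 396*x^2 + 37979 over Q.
Gal(K/Q) = V_4 (Klein four-group, Z/2Z × Z/2Z)

f factors as (x^2 - 233)(x^2 - 163), so the splitting field is K = Q(sqrt(233), sqrt(163)). The elements 233, 163, 37979 are all non-squares in Q, so sqrt(233) and sqrt(163) generate independent quadratic extensions. Thus [K:Q] = 4 and Gal(K/Q) is generated by the two order-2 automorphisms sqrt(233) ↦ -sqrt(233) and sqrt(163) ↦ -sqrt(163), giving V_4.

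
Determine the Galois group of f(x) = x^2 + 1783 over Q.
Gal(K/Q) = Z/2Z (cyclic of order 2)

x^2 + 1783 is irreducible over Q since -1783 is not a rational square. The splitting field Q(sqrt(-1783)) has degree 2 over Q, and its unique nontrivial automorphism is sqrt(-1783) ↦ -sqrt(-1783). Hence Gal(Q(sqrt(-1783))/Q) = Z/2Z.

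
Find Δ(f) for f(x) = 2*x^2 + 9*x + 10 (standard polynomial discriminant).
Δ = 1

For a quadratic a x^2 + b x + c the discriminant is Δ = b^2 - 4ac = (9)^2 - 4*(2)*(10) = 81 - (80) = 1.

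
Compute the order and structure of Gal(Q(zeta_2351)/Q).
|Gal(Q(zeta_2351)/Q)| = phi(2351) = 2350; group ≅ (Z/2351Z)^* ≅ Z/2350Z

The n-th cyclotomic polynomial Φ_2351(x) is the minimal polynomial of zeta_2351 over Q and has degree phi(2351) = 2350. So Q(zeta_2351) is a degree-2350 Galois extension with Galois group (Z/2351Z)^*. (Z/2351Z)^* is cyclic since 2351 is an odd prime power (or 4). Hence Gal(Q(zeta_2351)/Q) ≅ Z/2350Z.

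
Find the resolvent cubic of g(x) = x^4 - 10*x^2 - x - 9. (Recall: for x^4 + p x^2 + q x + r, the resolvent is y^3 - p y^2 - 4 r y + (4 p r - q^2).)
h(y) = y^3 + 10*y^2 + 36*y + 359

Identify coefficients: p = -10, q = -1, r = -9.
Plug into h(y) = y^3 - p y^2 - 4 r y + (4 p r - q^2):
  h(y) = y^3 - (-10) y^2 - 4*(-9) y + (4*(-10)*(-9) - (-1)^2)
       = y^3 + (10) y^2 + (36) y + (359).
Simplifying: h(y) = y^3 + 10*y^2 + 36*y + 359.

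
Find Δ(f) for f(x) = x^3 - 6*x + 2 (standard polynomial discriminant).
Δ = 756

For a depressed cubic x^3 + p x + q the discriminant is Δ = -4 p^3 - 27 q^2 = -4*(-6)^3 - 27*(2)^2 = 864 - 108 = 756.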